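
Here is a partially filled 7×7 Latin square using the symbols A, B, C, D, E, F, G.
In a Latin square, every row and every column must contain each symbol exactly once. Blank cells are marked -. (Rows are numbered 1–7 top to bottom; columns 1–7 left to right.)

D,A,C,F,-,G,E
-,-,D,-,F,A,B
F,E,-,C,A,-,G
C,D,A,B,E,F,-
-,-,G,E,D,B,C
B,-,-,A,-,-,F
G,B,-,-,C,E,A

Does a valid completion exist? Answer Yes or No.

Row 4, column 7: row 4 together with column 7 already contain {A, B, C, D, E, F, G} — every symbol — so nothing can go there. The grid has no valid completion.

No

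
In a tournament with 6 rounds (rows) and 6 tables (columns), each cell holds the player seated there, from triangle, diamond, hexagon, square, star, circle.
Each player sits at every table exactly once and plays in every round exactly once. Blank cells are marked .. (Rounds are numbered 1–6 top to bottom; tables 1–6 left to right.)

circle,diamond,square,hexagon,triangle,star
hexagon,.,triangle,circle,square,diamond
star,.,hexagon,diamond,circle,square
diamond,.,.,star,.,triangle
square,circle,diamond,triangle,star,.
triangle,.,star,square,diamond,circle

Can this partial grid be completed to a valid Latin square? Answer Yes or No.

Yes

No round or table among the givens repeats a symbol, and propagating forced cells runs into no contradiction.
One valid completion exists (for instance, circle diamond square hexagon triangle star / hexagon star triangle circle square diamond / star triangle hexagon diamond circle square / diamond square circle star hexagon triangle / square circle diamond triangle star hexagon / triangle hexagon star square diamond circle).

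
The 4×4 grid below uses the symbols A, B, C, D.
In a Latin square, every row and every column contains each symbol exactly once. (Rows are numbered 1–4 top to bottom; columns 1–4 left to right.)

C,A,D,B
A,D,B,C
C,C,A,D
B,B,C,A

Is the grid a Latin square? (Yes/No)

Row 3 contains C twice (at columns 1 and 2); row 4 is also not a permutation.

No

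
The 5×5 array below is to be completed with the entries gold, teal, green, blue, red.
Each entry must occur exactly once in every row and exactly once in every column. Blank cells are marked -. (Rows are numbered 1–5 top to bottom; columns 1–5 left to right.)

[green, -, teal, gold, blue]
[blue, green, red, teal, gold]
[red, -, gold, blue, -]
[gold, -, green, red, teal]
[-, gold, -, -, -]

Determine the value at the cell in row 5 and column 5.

red

Row 1, column 2: row 1 has {gold, teal, green, blue} and column 2 has {gold, green}, leaving only red.
Row 3, column 2: row 3 has {gold, blue, red} and column 2 has {gold, green, red}, leaving only teal.
Row 3, column 5: row 3 has {gold, teal, blue, red} and column 5 has {gold, teal, blue}, leaving only green.
Row 5 already has {gold} and column 5 already has {gold, teal, green, blue}, so row 5, column 5 must be red.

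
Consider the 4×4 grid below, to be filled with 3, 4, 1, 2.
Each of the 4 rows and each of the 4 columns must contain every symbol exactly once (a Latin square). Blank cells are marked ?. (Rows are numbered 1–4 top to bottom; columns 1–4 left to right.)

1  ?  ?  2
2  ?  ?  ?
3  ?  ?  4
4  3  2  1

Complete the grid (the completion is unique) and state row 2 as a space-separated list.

2 1 4 3

Row 2, column 4: row 2 has {2} and column 4 has {4, 1, 2}, leaving only 3.
Row 1, column 2: row 1 has {1, 2} and column 2 has {3}, leaving only 4.
Row 2, column 2: row 2 has {3, 2} and column 2 has {3, 4}, leaving only 1.
Row 2, column 3: row 2 has {3, 1, 2} and column 3 has {2}, leaving only 4.
So row 2 reads: 2 1 4 3.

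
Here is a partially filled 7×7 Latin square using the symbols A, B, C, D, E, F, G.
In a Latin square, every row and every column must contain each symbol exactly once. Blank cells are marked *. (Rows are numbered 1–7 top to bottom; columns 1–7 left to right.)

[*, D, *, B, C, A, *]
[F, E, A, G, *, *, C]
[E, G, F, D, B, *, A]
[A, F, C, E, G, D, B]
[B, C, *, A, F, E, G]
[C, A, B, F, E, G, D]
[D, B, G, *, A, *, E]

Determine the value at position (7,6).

Row 1, column 1: row 1 has {A, B, C, D} and column 1 has {A, B, C, D, E, F}, leaving only G.
Row 1, column 3: row 1 has {A, B, C, D, G} and column 3 has {A, B, C, F, G}, leaving only E.
Row 1, column 7: row 1 has {A, B, C, D, E, G} and column 7 has {A, B, C, D, E, G}, leaving only F.
Row 2, column 5: row 2 has {A, C, E, F, G} and column 5 has {A, B, C, E, F, G}, leaving only D.
Row 2, column 6: row 2 has {A, C, D, E, F, G} and column 6 has {A, D, E, G}, leaving only B.
Row 3, column 6: row 3 has {A, B, D, E, F, G} and column 6 has {A, B, D, E, G}, leaving only C.
Row 7 already has {A, B, D, E, G} and column 6 already has {A, B, C, D, E, G}, so row 7, column 6 must be F.

F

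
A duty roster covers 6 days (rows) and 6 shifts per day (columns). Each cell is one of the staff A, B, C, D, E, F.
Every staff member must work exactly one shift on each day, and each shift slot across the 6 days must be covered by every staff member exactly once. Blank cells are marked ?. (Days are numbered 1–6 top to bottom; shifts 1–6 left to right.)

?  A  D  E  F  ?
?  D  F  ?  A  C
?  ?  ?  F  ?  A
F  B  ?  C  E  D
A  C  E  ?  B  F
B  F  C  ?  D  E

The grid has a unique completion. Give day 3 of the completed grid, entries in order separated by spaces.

D E B F C A

Day 3, shift 2: day 3 has {A, F} and shift 2 has {A, B, C, D, F}, leaving only E.
Day 3, shift 3: day 3 has {A, E, F} and shift 3 has {C, D, E, F}, leaving only B.
Day 3, shift 5: day 3 has {A, B, E, F} and shift 5 has {A, B, D, E, F}, leaving only C.
Day 3, shift 1: day 3 has {A, B, C, E, F} and shift 1 has {A, B, F}, leaving only D.
So day 3 reads: D E B F C A.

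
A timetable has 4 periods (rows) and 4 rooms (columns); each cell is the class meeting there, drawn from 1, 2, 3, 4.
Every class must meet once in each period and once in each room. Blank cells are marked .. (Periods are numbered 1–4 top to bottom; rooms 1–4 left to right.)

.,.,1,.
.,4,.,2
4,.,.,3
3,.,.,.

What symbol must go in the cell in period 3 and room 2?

Period 1, room 1: period 1 has {1} and room 1 has {3, 4}, leaving only 2.
Period 1, room 2: period 1 has {1, 2} and room 2 has {4}, leaving only 3.
Period 1, room 4: period 1 has {1, 2, 3} and room 4 has {2, 3}, leaving only 4.
Period 2, room 1: period 2 has {2, 4} and room 1 has {2, 3, 4}, leaving only 1.
Period 2, room 3: period 2 has {1, 2, 4} and room 3 has {1}, leaving only 3.
Period 3, room 3: period 3 has {3, 4} and room 3 has {1, 3}, leaving only 2.
Period 3 already has {2, 3, 4} and room 2 already has {3, 4}, so period 3, room 2 must be 1.

1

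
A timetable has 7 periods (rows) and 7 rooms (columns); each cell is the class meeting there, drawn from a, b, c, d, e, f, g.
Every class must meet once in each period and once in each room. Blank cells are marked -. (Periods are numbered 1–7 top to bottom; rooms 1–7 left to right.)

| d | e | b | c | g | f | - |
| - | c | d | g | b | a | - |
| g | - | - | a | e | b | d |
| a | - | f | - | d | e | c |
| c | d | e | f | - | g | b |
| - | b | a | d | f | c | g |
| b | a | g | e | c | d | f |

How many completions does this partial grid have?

1

Period 1, room 7: eliminating its period and room leaves {a}.
Period 2, room 1: eliminating its period and room leaves {e, f}.
Period 2, room 7: eliminating its period and room leaves {e}.
Period 3, room 2: eliminating its period and room leaves {f}.
Period 3, room 3: eliminating its period and room leaves {c}.
Period 4, room 2: eliminating its period and room leaves {g}.
Period 4, room 4: eliminating its period and room leaves {b}.
Period 5, room 5: eliminating its period and room leaves {a}.
Period 6, room 1: eliminating its period and room leaves {e}.
Only one assignment across all blanks avoids any period or room repeat, giving 1 completion.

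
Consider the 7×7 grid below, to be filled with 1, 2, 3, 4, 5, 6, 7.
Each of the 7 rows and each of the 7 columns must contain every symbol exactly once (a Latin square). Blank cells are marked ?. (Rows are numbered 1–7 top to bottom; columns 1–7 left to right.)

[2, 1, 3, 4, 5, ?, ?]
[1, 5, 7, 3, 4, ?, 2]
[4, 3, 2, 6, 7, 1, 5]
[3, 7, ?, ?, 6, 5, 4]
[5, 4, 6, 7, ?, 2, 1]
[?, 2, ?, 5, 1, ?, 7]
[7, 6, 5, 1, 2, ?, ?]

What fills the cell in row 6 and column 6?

3

Row 1, column 7: row 1 has {1, 2, 3, 4, 5} and column 7 has {1, 2, 4, 5, 7}, leaving only 6.
Row 1, column 6: row 1 has {1, 2, 3, 4, 5, 6} and column 6 has {1, 2, 5}, leaving only 7.
Row 2, column 6: row 2 has {1, 2, 3, 4, 5, 7} and column 6 has {1, 2, 5, 7}, leaving only 6.
Row 4, column 3: row 4 has {3, 4, 5, 6, 7} and column 3 has {2, 3, 5, 6, 7}, leaving only 1.
Row 4, column 4: row 4 has {1, 3, 4, 5, 6, 7} and column 4 has {1, 3, 4, 5, 6, 7}, leaving only 2.
Row 5, column 5: row 5 has {1, 2, 4, 5, 6, 7} and column 5 has {1, 2, 4, 5, 6, 7}, leaving only 3.
Row 6, column 1: row 6 has {1, 2, 5, 7} and column 1 has {1, 2, 3, 4, 5, 7}, leaving only 6.
Row 6, column 3: row 6 has {1, 2, 5, 6, 7} and column 3 has {1, 2, 3, 5, 6, 7}, leaving only 4.
Row 6 already has {1, 2, 4, 5, 6, 7} and column 6 already has {1, 2, 5, 6, 7}, so row 6, column 6 must be 3.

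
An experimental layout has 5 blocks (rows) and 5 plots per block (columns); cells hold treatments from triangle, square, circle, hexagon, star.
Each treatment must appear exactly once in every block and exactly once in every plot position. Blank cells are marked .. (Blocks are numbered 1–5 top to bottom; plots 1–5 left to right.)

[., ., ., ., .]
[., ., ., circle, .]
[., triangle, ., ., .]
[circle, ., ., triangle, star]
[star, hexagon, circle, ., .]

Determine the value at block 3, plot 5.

Block 4, plot 2: block 4 has {triangle, circle, star} and plot 2 has {triangle, hexagon}, leaving only square.
Block 2, plot 2: block 2 has {circle} and plot 2 has {triangle, square, hexagon}, leaving only star.
Block 1, plot 2: block 1 has {} and plot 2 has {triangle, square, hexagon, star}, leaving only circle.
Block 4, plot 3: block 4 has {triangle, square, circle, star} and plot 3 has {circle}, leaving only hexagon.
Block 5, plot 4: block 5 has {circle, hexagon, star} and plot 4 has {triangle, circle}, leaving only square.
Block 5, plot 5: block 5 has {square, circle, hexagon, star} and plot 5 has {star}, leaving only triangle.
Block 3, plot 5 is narrowed to {square, circle, hexagon}.
If it were square, then block 2, plot 5 would be left with no valid symbol.
If it were hexagon, then block 2, plot 5 would be left with no valid symbol.
So block 3, plot 5 must be circle.

circle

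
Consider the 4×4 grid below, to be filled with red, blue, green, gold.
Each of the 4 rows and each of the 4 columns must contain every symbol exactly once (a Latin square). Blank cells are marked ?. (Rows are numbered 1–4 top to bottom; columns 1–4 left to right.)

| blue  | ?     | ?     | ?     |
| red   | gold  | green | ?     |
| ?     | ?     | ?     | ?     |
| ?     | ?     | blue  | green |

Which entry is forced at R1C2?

green

Row 2, column 4: row 2 has {red, green, gold} and column 4 has {green}, leaving only blue.
Row 4, column 1: row 4 has {blue, green} and column 1 has {red, blue}, leaving only gold.
Row 3, column 1: row 3 has {} and column 1 has {red, blue, gold}, leaving only green.
Row 4, column 2: row 4 has {blue, green, gold} and column 2 has {gold}, leaving only red.
Row 1 already has {blue} and column 2 already has {red, gold}, so row 1, column 2 must be green.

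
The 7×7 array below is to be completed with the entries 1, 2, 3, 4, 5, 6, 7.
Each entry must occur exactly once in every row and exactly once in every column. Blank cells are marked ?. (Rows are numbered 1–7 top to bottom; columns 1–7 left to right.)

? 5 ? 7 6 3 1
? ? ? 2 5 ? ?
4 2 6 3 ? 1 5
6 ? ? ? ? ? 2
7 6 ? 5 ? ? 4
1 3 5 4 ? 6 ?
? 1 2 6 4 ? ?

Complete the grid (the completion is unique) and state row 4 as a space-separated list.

6 4 7 1 3 5 2

Row 4, column 4: row 4 has {2, 6} and column 4 has {2, 3, 4, 5, 6, 7}, leaving only 1.
Row 1, column 1: row 1 has {1, 3, 5, 6, 7} and column 1 has {1, 4, 6, 7}, leaving only 2.
Row 1, column 3: row 1 has {1, 2, 3, 5, 6, 7} and column 3 has {2, 5, 6}, leaving only 4.
Row 2, column 1: row 2 has {2, 5} and column 1 has {1, 2, 4, 6, 7}, leaving only 3.
Row 3, column 5: row 3 has {1, 2, 3, 4, 5, 6} and column 5 has {4, 5, 6}, leaving only 7.
Row 4, column 5: row 4 has {1, 2, 6} and column 5 has {4, 5, 6, 7}, leaving only 3.
Row 4, column 3: row 4 has {1, 2, 3, 6} and column 3 has {2, 4, 5, 6}, leaving only 7.
Row 4, column 2: row 4 has {1, 2, 3, 6, 7} and column 2 has {1, 2, 3, 5, 6}, leaving only 4.
Row 4, column 6: row 4 has {1, 2, 3, 4, 6, 7} and column 6 has {1, 3, 6}, leaving only 5.
So row 4 reads: 6 4 7 1 3 5 2.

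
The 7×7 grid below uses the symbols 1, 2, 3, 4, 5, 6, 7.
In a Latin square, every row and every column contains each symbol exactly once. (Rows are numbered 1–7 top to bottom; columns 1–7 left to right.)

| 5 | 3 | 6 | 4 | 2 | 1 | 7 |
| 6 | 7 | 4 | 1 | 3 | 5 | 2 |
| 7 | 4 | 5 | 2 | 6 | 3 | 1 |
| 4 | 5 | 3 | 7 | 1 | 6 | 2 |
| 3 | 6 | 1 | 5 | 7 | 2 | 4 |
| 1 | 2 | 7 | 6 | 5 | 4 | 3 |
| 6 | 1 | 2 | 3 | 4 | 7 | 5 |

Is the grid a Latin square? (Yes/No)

No

Every row is a permutation, but column 1 contains 6 twice (at rows 2 and 7).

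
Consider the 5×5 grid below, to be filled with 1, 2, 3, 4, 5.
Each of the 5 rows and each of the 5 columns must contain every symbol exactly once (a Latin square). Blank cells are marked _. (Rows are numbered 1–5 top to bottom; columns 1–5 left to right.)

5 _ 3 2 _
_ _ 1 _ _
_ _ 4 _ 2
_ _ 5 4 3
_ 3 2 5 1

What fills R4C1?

Row 1, column 5: row 1 has {2, 3, 5} and column 5 has {1, 2, 3}, leaving only 4.
Row 1, column 2: row 1 has {2, 3, 4, 5} and column 2 has {3}, leaving only 1.
Row 2, column 4: row 2 has {1} and column 4 has {2, 4, 5}, leaving only 3.
Row 2, column 5: row 2 has {1, 3} and column 5 has {1, 2, 3, 4}, leaving only 5.
Row 3, column 2: row 3 has {2, 4} and column 2 has {1, 3}, leaving only 5.
Row 3, column 4: row 3 has {2, 4, 5} and column 4 has {2, 3, 4, 5}, leaving only 1.
Row 3, column 1: row 3 has {1, 2, 4, 5} and column 1 has {5}, leaving only 3.
Row 4, column 2: row 4 has {3, 4, 5} and column 2 has {1, 3, 5}, leaving only 2.
Row 4 already has {2, 3, 4, 5} and column 1 already has {3, 5}, so row 4, column 1 must be 1.

1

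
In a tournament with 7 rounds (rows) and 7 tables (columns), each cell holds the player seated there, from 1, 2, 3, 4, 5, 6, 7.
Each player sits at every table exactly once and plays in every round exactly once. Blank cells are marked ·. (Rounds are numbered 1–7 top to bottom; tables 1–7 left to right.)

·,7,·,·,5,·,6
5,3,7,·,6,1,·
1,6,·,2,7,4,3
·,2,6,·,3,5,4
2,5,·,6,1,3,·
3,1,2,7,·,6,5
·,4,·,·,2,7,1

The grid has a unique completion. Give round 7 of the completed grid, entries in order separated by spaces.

Round 7, table 1: round 7 has {1, 2, 4, 7} and table 1 has {1, 2, 3, 5}, leaving only 6.
Round 1, table 1: round 1 has {5, 6, 7} and table 1 has {1, 2, 3, 5, 6}, leaving only 4.
Round 1, table 6: round 1 has {4, 5, 6, 7} and table 6 has {1, 3, 4, 5, 6, 7}, leaving only 2.
Round 2, table 4: round 2 has {1, 3, 5, 6, 7} and table 4 has {2, 6, 7}, leaving only 4.
Round 2, table 7: round 2 has {1, 3, 4, 5, 6, 7} and table 7 has {1, 3, 4, 5, 6}, leaving only 2.
Round 3, table 3: round 3 has {1, 2, 3, 4, 6, 7} and table 3 has {2, 6, 7}, leaving only 5.
Round 7, table 3: round 7 has {1, 2, 4, 6, 7} and table 3 has {2, 5, 6, 7}, leaving only 3.
Round 7, table 4: round 7 has {1, 2, 3, 4, 6, 7} and table 4 has {2, 4, 6, 7}, leaving only 5.
So round 7 reads: 6 4 3 5 2 7 1.

6 4 3 5 2 7 1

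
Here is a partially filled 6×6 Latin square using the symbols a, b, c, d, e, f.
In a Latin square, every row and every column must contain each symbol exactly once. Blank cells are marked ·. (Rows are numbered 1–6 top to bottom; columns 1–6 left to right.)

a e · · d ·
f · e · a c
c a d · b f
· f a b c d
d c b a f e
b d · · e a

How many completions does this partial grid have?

Row 1, column 3: eliminating its row and column leaves {c, f}.
Row 1, column 4: eliminating its row and column leaves {c, f}.
Row 1, column 6: eliminating its row and column leaves {b}.
Row 2, column 2: eliminating its row and column leaves {b}.
Row 2, column 4: eliminating its row and column leaves {d}.
Row 3, column 4: eliminating its row and column leaves {e}.
Row 4, column 1: eliminating its row and column leaves {e}.
Row 6, column 3: eliminating its row and column leaves {c, f}.
Row 6, column 4: eliminating its row and column leaves {c, f}.
Enumerating the assignments across these blanks that avoid any row or column repeat gives 2 completions.

2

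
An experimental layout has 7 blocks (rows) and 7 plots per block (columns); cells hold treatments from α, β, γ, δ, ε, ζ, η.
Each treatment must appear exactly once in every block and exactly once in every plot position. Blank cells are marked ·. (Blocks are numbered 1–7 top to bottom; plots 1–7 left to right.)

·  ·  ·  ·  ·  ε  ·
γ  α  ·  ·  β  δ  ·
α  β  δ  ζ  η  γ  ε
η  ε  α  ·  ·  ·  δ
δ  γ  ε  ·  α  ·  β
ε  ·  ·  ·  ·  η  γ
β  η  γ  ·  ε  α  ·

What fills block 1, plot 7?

Block 1, plot 1: block 1 has {ε} and plot 1 has {α, β, γ, δ, ε, η}, leaving only ζ.
Block 1, plot 2: block 1 has {ε, ζ} and plot 2 has {α, β, γ, ε, η}, leaving only δ.
Block 1, plot 5: block 1 has {δ, ε, ζ} and plot 5 has {α, β, ε, η}, leaving only γ.
Block 4, plot 5: block 4 has {α, δ, ε, η} and plot 5 has {α, β, γ, ε, η}, leaving only ζ.
Block 4, plot 6: block 4 has {α, δ, ε, ζ, η} and plot 6 has {α, γ, δ, ε, η}, leaving only β.
Block 4, plot 4: block 4 has {α, β, δ, ε, ζ, η} and plot 4 has {ζ}, leaving only γ.
Block 5, plot 4: block 5 has {α, β, γ, δ, ε} and plot 4 has {γ, ζ}, leaving only η.
Block 2, plot 4: block 2 has {α, β, γ, δ} and plot 4 has {γ, ζ, η}, leaving only ε.
Block 5, plot 6: block 5 has {α, β, γ, δ, ε, η} and plot 6 has {α, β, γ, δ, ε, η}, leaving only ζ.
Block 6, plot 2: block 6 has {γ, ε, η} and plot 2 has {α, β, γ, δ, ε, η}, leaving only ζ.
Block 6, plot 3: block 6 has {γ, ε, ζ, η} and plot 3 has {α, γ, δ, ε}, leaving only β.
Block 1, plot 3: block 1 has {γ, δ, ε, ζ} and plot 3 has {α, β, γ, δ, ε}, leaving only η.
Block 1 already has {γ, δ, ε, ζ, η} and plot 7 already has {β, γ, δ, ε}, so block 1, plot 7 must be α.

α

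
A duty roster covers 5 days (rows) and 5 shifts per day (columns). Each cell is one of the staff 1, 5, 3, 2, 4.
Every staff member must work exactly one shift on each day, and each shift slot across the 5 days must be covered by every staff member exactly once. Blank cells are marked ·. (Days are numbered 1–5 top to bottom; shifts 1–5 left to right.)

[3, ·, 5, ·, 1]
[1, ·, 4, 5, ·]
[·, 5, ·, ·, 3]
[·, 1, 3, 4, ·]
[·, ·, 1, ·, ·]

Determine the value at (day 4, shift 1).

Day 1, shift 4: day 1 has {1, 5, 3} and shift 4 has {5, 4}, leaving only 2.
Day 1, shift 2: day 1 has {1, 5, 3, 2} and shift 2 has {1, 5}, leaving only 4.
Day 2, shift 5: day 2 has {1, 5, 4} and shift 5 has {1, 3}, leaving only 2.
Day 2, shift 2: day 2 has {1, 5, 2, 4} and shift 2 has {1, 5, 4}, leaving only 3.
Day 3, shift 3: day 3 has {5, 3} and shift 3 has {1, 5, 3, 4}, leaving only 2.
Day 3, shift 1: day 3 has {5, 3, 2} and shift 1 has {1, 3}, leaving only 4.
Day 3, shift 4: day 3 has {5, 3, 2, 4} and shift 4 has {5, 2, 4}, leaving only 1.
Day 4, shift 5: day 4 has {1, 3, 4} and shift 5 has {1, 3, 2}, leaving only 5.
Day 4 already has {1, 5, 3, 4} and shift 1 already has {1, 3, 4}, so day 4, shift 1 must be 2.

2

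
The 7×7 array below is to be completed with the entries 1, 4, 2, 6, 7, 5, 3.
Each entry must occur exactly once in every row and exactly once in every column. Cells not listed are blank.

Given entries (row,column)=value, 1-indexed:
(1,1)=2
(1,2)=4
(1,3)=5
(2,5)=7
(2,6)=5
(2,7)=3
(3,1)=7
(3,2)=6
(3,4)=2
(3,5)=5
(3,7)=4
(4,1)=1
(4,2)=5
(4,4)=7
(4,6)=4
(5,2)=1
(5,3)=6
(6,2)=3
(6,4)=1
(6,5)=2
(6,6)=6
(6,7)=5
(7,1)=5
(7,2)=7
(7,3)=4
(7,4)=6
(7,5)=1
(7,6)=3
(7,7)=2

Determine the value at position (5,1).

Row 1, column 4: row 1 has {4, 2, 5} and column 4 has {1, 2, 6, 7}, leaving only 3.
Row 1, column 5: row 1 has {4, 2, 5, 3} and column 5 has {1, 2, 7, 5}, leaving only 6.
Row 2, column 2: row 2 has {7, 5, 3} and column 2 has {1, 4, 6, 7, 5, 3}, leaving only 2.
Row 2, column 3: row 2 has {2, 7, 5, 3} and column 3 has {4, 6, 5}, leaving only 1.
Row 2, column 4: row 2 has {1, 2, 7, 5, 3} and column 4 has {1, 2, 6, 7, 3}, leaving only 4.
Row 2, column 1: row 2 has {1, 4, 2, 7, 5, 3} and column 1 has {1, 2, 7, 5}, leaving only 6.
Row 3, column 3: row 3 has {4, 2, 6, 7, 5} and column 3 has {1, 4, 6, 5}, leaving only 3.
Row 3, column 6: row 3 has {4, 2, 6, 7, 5, 3} and column 6 has {4, 6, 5, 3}, leaving only 1.
Row 1, column 6: row 1 has {4, 2, 6, 5, 3} and column 6 has {1, 4, 6, 5, 3}, leaving only 7.
Row 1, column 7: row 1 has {4, 2, 6, 7, 5, 3} and column 7 has {4, 2, 5, 3}, leaving only 1.
Row 4, column 3: row 4 has {1, 4, 7, 5} and column 3 has {1, 4, 6, 5, 3}, leaving only 2.
Row 4, column 5: row 4 has {1, 4, 2, 7, 5} and column 5 has {1, 2, 6, 7, 5}, leaving only 3.
Row 4, column 7: row 4 has {1, 4, 2, 7, 5, 3} and column 7 has {1, 4, 2, 5, 3}, leaving only 6.
Row 5, column 4: row 5 has {1, 6} and column 4 has {1, 4, 2, 6, 7, 3}, leaving only 5.
Row 5, column 5: row 5 has {1, 6, 5} and column 5 has {1, 2, 6, 7, 5, 3}, leaving only 4.
Row 5 already has {1, 4, 6, 5} and column 1 already has {1, 2, 6, 7, 5}, so row 5, column 1 must be 3.

3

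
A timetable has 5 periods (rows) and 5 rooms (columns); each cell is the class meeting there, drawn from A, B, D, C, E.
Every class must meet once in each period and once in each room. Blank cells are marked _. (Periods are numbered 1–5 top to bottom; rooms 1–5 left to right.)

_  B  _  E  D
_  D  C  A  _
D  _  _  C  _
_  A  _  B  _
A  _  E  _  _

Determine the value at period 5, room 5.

B

Period 1, room 1: period 1 has {B, D, E} and room 1 has {A, D}, leaving only C.
Period 1, room 3: period 1 has {B, D, C, E} and room 3 has {C, E}, leaving only A.
Period 3, room 2: period 3 has {D, C} and room 2 has {A, B, D}, leaving only E.
Period 3, room 3: period 3 has {D, C, E} and room 3 has {A, C, E}, leaving only B.
Period 3, room 5: period 3 has {B, D, C, E} and room 5 has {D}, leaving only A.
Period 4, room 1: period 4 has {A, B} and room 1 has {A, D, C}, leaving only E.
Period 2, room 1: period 2 has {A, D, C} and room 1 has {A, D, C, E}, leaving only B.
Period 2, room 5: period 2 has {A, B, D, C} and room 5 has {A, D}, leaving only E.
Period 4, room 3: period 4 has {A, B, E} and room 3 has {A, B, C, E}, leaving only D.
Period 4, room 5: period 4 has {A, B, D, E} and room 5 has {A, D, E}, leaving only C.
Period 5 already has {A, E} and room 5 already has {A, D, C, E}, so period 5, room 5 must be B.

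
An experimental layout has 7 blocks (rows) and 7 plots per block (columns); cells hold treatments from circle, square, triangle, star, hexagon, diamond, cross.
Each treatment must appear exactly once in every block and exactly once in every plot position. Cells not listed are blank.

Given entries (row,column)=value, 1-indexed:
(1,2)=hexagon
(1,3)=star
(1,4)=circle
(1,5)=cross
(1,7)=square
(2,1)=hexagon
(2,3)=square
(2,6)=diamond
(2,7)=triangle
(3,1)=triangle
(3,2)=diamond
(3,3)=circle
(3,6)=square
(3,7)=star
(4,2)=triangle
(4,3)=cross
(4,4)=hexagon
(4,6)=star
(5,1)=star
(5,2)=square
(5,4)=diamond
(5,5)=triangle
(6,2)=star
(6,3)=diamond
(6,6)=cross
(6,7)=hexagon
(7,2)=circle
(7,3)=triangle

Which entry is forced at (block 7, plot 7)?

diamond

Block 1, plot 1: block 1 has {circle, square, star, hexagon, cross} and plot 1 has {triangle, star, hexagon}, leaving only diamond.
Block 1, plot 6: block 1 has {circle, square, star, hexagon, diamond, cross} and plot 6 has {square, star, diamond, cross}, leaving only triangle.
Block 2, plot 2: block 2 has {square, triangle, hexagon, diamond} and plot 2 has {circle, square, triangle, star, hexagon, diamond}, leaving only cross.
Block 2, plot 4: block 2 has {square, triangle, hexagon, diamond, cross} and plot 4 has {circle, hexagon, diamond}, leaving only star.
Block 2, plot 5: block 2 has {square, triangle, star, hexagon, diamond, cross} and plot 5 has {triangle, cross}, leaving only circle.
Block 3, plot 4: block 3 has {circle, square, triangle, star, diamond} and plot 4 has {circle, star, hexagon, diamond}, leaving only cross.
Block 3, plot 5: block 3 has {circle, square, triangle, star, diamond, cross} and plot 5 has {circle, triangle, cross}, leaving only hexagon.
Block 5, plot 3: block 5 has {square, triangle, star, diamond} and plot 3 has {circle, square, triangle, star, diamond, cross}, leaving only hexagon.
Block 5, plot 6: block 5 has {square, triangle, star, hexagon, diamond} and plot 6 has {square, triangle, star, diamond, cross}, leaving only circle.
Block 5, plot 7: block 5 has {circle, square, triangle, star, hexagon, diamond} and plot 7 has {square, triangle, star, hexagon}, leaving only cross.
Block 7 already has {circle, triangle} and plot 7 already has {square, triangle, star, hexagon, cross}, so block 7, plot 7 must be diamond.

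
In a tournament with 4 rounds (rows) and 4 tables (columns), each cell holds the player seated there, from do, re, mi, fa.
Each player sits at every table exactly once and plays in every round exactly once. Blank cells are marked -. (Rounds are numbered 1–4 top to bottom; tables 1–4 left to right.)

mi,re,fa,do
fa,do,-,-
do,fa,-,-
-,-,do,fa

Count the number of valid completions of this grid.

Round 2, table 3: eliminating its round and table leaves {re, mi}.
Round 2, table 4: eliminating its round and table leaves {re, mi}.
Round 3, table 3: eliminating its round and table leaves {re, mi}.
Round 3, table 4: eliminating its round and table leaves {re, mi}.
Round 4, table 1: eliminating its round and table leaves {re}.
Round 4, table 2: eliminating its round and table leaves {mi}.
Enumerating the assignments across these blanks that avoid any round or table repeat gives 2 completions.

2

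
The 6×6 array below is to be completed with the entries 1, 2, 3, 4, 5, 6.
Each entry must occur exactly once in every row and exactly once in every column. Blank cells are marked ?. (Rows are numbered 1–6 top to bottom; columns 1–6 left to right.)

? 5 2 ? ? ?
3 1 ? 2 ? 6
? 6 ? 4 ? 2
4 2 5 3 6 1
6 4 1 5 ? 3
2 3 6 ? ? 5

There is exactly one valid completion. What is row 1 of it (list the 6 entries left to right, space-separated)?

1 5 2 6 3 4

Row 1, column 1: row 1 has {2, 5} and column 1 has {2, 3, 4, 6}, leaving only 1.
Row 1, column 4: row 1 has {1, 2, 5} and column 4 has {2, 3, 4, 5}, leaving only 6.
Row 1, column 6: row 1 has {1, 2, 5, 6} and column 6 has {1, 2, 3, 5, 6}, leaving only 4.
Row 1, column 5: row 1 has {1, 2, 4, 5, 6} and column 5 has {6}, leaving only 3.
So row 1 reads: 1 5 2 6 3 4.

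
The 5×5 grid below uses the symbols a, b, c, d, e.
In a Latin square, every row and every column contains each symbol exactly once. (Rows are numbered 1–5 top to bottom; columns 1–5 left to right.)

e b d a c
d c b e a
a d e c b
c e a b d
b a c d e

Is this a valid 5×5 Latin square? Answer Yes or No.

Each row is a permutation of the 5 symbols, and so is each column.

Yes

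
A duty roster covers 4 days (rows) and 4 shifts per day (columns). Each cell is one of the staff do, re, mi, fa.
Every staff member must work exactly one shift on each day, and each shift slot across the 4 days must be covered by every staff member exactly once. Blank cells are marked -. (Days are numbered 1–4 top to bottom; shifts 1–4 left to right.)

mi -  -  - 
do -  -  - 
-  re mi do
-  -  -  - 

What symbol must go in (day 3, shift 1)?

fa

Day 3 already has {do, re, mi} and shift 1 already has {do, mi}, so day 3, shift 1 must be fa.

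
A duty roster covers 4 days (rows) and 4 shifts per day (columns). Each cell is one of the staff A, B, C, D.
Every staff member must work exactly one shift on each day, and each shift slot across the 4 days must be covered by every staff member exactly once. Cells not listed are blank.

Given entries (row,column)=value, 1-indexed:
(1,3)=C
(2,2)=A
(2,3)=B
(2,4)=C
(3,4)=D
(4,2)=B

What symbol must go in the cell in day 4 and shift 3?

D

Day 1, shift 2: day 1 has {C} and shift 2 has {A, B}, leaving only D.
Day 2, shift 1: day 2 has {A, B, C} and shift 1 has {}, leaving only D.
Day 3, shift 2: day 3 has {D} and shift 2 has {A, B, D}, leaving only C.
Day 3, shift 3: day 3 has {C, D} and shift 3 has {B, C}, leaving only A.
Day 4 already has {B} and shift 3 already has {A, B, C}, so day 4, shift 3 must be D.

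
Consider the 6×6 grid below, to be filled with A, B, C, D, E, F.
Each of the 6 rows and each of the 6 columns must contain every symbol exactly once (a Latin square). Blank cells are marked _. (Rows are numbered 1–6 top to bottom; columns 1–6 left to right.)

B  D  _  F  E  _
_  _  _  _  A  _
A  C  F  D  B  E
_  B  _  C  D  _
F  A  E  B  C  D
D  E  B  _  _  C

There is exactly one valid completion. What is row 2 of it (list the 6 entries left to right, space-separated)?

Row 2, column 2: row 2 has {A} and column 2 has {A, B, C, D, E}, leaving only F.
Row 2, column 4: row 2 has {A, F} and column 4 has {B, C, D, F}, leaving only E.
Row 2, column 1: row 2 has {A, E, F} and column 1 has {A, B, D, F}, leaving only C.
Row 2, column 3: row 2 has {A, C, E, F} and column 3 has {B, E, F}, leaving only D.
Row 2, column 6: row 2 has {A, C, D, E, F} and column 6 has {C, D, E}, leaving only B.
So row 2 reads: C F D E A B.

C F D E A B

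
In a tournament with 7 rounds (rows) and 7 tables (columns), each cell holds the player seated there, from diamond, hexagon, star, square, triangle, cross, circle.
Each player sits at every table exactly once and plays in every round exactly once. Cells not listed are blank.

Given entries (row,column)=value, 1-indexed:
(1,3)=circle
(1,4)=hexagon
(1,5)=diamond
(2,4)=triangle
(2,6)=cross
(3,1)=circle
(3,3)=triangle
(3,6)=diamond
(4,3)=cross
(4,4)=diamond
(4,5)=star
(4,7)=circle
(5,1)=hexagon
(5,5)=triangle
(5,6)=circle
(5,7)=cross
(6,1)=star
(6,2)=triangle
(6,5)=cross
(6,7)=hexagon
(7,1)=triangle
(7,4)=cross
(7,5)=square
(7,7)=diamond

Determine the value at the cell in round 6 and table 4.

circle

Round 3, table 5: round 3 has {diamond, triangle, circle} and table 5 has {diamond, star, square, triangle, cross}, leaving only hexagon.
Round 2, table 5: round 2 has {triangle, cross} and table 5 has {diamond, hexagon, star, square, triangle, cross}, leaving only circle.
Round 4, table 1: round 4 has {diamond, star, cross, circle} and table 1 has {hexagon, star, triangle, circle}, leaving only square.
Round 1, table 1: round 1 has {diamond, hexagon, circle} and table 1 has {hexagon, star, square, triangle, circle}, leaving only cross.
Round 2, table 1: round 2 has {triangle, cross, circle} and table 1 has {hexagon, star, square, triangle, cross, circle}, leaving only diamond.
Round 4, table 2: round 4 has {diamond, star, square, cross, circle} and table 2 has {triangle}, leaving only hexagon.
Round 4, table 6: round 4 has {diamond, hexagon, star, square, cross, circle} and table 6 has {diamond, cross, circle}, leaving only triangle.
Round 6, table 6: round 6 has {hexagon, star, triangle, cross} and table 6 has {diamond, triangle, cross, circle}, leaving only square.
Round 6 already has {hexagon, star, square, triangle, cross} and table 4 already has {diamond, hexagon, triangle, cross}, so round 6, table 4 must be circle.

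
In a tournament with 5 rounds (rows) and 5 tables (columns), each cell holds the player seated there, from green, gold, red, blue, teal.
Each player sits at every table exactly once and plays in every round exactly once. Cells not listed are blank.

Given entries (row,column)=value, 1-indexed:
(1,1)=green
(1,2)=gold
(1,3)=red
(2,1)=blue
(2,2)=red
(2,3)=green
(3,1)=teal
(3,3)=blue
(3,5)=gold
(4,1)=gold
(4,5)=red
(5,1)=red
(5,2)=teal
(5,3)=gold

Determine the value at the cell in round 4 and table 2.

blue

Round 2, table 5: round 2 has {green, red, blue} and table 5 has {gold, red}, leaving only teal.
Round 1, table 5: round 1 has {green, gold, red} and table 5 has {gold, red, teal}, leaving only blue.
Round 1, table 4: round 1 has {green, gold, red, blue} and table 4 has {}, leaving only teal.
Round 2, table 4: round 2 has {green, red, blue, teal} and table 4 has {teal}, leaving only gold.
Round 3, table 2: round 3 has {gold, blue, teal} and table 2 has {gold, red, teal}, leaving only green.
Round 4 already has {gold, red} and table 2 already has {green, gold, red, teal}, so round 4, table 2 must be blue.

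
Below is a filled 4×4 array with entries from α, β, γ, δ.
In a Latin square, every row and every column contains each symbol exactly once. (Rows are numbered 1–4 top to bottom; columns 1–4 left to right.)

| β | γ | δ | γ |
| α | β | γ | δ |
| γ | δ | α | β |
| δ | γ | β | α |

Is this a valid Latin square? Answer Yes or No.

Column 2 contains γ twice (at rows 1 and 4), so it is not a permutation.

No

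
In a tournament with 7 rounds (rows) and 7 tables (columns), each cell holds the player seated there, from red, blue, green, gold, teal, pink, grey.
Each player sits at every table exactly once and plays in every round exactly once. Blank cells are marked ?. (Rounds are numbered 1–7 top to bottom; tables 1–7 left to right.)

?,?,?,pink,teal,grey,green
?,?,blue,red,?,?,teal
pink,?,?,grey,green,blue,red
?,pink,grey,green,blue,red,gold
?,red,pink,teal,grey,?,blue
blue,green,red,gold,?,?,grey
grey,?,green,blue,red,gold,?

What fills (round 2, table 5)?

gold

Round 1, table 3: round 1 has {green, teal, pink, grey} and table 3 has {red, blue, green, pink, grey}, leaving only gold.
Round 1, table 1: round 1 has {green, gold, teal, pink, grey} and table 1 has {blue, pink, grey}, leaving only red.
Round 1, table 2: round 1 has {red, green, gold, teal, pink, grey} and table 2 has {red, green, pink}, leaving only blue.
Round 3, table 3: round 3 has {red, blue, green, pink, grey} and table 3 has {red, blue, green, gold, pink, grey}, leaving only teal.
Round 3, table 2: round 3 has {red, blue, green, teal, pink, grey} and table 2 has {red, blue, green, pink}, leaving only gold.
Round 2, table 2: round 2 has {red, blue, teal} and table 2 has {red, blue, green, gold, pink}, leaving only grey.
Round 4, table 1: round 4 has {red, blue, green, gold, pink, grey} and table 1 has {red, blue, pink, grey}, leaving only teal.
Round 5, table 6: round 5 has {red, blue, teal, pink, grey} and table 6 has {red, blue, gold, grey}, leaving only green.
Round 2, table 6: round 2 has {red, blue, teal, grey} and table 6 has {red, blue, green, gold, grey}, leaving only pink.
Round 2 already has {red, blue, teal, pink, grey} and table 5 already has {red, blue, green, teal, grey}, so round 2, table 5 must be gold.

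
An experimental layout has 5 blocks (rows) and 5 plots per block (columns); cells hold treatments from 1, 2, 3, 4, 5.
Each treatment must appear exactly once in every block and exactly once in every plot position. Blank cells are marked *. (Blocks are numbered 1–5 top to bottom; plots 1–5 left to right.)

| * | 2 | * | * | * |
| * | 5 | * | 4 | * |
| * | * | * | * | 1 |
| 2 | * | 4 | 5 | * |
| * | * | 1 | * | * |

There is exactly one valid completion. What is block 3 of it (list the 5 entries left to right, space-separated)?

Block 4, plot 5: block 4 has {2, 4, 5} and plot 5 has {1}, leaving only 3.
Block 2, plot 5: block 2 has {4, 5} and plot 5 has {1, 3}, leaving only 2.
Block 2, plot 3: block 2 has {2, 4, 5} and plot 3 has {1, 4}, leaving only 3.
Block 1, plot 3: block 1 has {2} and plot 3 has {1, 3, 4}, leaving only 5.
Block 3, plot 3: block 3 has {1} and plot 3 has {1, 3, 4, 5}, leaving only 2.
Block 3, plot 4: block 3 has {1, 2} and plot 4 has {4, 5}, leaving only 3.
Block 3, plot 2: block 3 has {1, 2, 3} and plot 2 has {2, 5}, leaving only 4.
Block 3, plot 1: block 3 has {1, 2, 3, 4} and plot 1 has {2}, leaving only 5.
So block 3 reads: 5 4 2 3 1.

5 4 2 3 1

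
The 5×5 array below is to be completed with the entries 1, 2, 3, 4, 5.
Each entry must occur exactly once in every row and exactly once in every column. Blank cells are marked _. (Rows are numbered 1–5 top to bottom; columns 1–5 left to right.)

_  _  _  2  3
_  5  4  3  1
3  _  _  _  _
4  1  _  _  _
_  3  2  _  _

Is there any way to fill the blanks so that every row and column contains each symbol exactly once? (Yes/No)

No row or column among the givens repeats a symbol, and propagating forced cells runs into no contradiction.
One valid completion exists (for instance, 5 4 1 2 3 / 2 5 4 3 1 / 3 2 5 1 4 / 4 1 3 5 2 / 1 3 2 4 5).

Yes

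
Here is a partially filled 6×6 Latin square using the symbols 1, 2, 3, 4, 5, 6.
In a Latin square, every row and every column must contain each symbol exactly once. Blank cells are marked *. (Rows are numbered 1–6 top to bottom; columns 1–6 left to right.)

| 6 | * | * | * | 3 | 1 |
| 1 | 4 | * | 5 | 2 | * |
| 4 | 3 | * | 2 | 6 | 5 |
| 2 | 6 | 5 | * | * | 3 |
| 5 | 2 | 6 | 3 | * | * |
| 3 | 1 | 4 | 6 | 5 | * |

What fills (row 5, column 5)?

1

Row 1, column 2: row 1 has {1, 3, 6} and column 2 has {1, 2, 3, 4, 6}, leaving only 5.
Row 1, column 3: row 1 has {1, 3, 5, 6} and column 3 has {4, 5, 6}, leaving only 2.
Row 1, column 4: row 1 has {1, 2, 3, 5, 6} and column 4 has {2, 3, 5, 6}, leaving only 4.
Row 2, column 3: row 2 has {1, 2, 4, 5} and column 3 has {2, 4, 5, 6}, leaving only 3.
Row 2, column 6: row 2 has {1, 2, 3, 4, 5} and column 6 has {1, 3, 5}, leaving only 6.
Row 3, column 3: row 3 has {2, 3, 4, 5, 6} and column 3 has {2, 3, 4, 5, 6}, leaving only 1.
Row 4, column 4: row 4 has {2, 3, 5, 6} and column 4 has {2, 3, 4, 5, 6}, leaving only 1.
Row 4, column 5: row 4 has {1, 2, 3, 5, 6} and column 5 has {2, 3, 5, 6}, leaving only 4.
Row 5 already has {2, 3, 5, 6} and column 5 already has {2, 3, 4, 5, 6}, so row 5, column 5 must be 1.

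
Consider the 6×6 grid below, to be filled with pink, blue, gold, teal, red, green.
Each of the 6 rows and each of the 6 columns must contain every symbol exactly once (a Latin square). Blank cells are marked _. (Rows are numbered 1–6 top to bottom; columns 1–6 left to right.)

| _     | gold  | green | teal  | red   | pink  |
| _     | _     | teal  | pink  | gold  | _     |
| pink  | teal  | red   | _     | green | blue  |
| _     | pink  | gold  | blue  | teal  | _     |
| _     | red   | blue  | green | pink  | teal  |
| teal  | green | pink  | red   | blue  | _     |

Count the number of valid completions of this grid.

2

Row 1, column 1: eliminating its row and column leaves {blue}.
Row 2, column 1: eliminating its row and column leaves {blue, red, green}.
Row 2, column 2: eliminating its row and column leaves {blue}.
Row 2, column 6: eliminating its row and column leaves {red, green}.
Row 3, column 4: eliminating its row and column leaves {gold}.
Row 4, column 1: eliminating its row and column leaves {red, green}.
Row 4, column 6: eliminating its row and column leaves {red, green}.
Row 5, column 1: eliminating its row and column leaves {gold}.
Row 6, column 6: eliminating its row and column leaves {gold}.
Enumerating the assignments across these blanks that avoid any row or column repeat gives 2 completions.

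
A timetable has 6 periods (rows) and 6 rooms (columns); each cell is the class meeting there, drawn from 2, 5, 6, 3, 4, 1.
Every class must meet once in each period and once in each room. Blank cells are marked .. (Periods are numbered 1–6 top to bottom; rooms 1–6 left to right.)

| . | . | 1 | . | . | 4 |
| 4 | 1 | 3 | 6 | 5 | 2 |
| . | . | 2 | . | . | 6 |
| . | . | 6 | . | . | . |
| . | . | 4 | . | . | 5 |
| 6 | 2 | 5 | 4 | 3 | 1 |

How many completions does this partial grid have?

20

Period 1, room 1: eliminating its period and room leaves {2, 5, 3}.
Period 1, room 2: eliminating its period and room leaves {5, 6, 3}.
Period 1, room 4: eliminating its period and room leaves {2, 5, 3}.
Period 1, room 5: eliminating its period and room leaves {2, 6}.
Period 3, room 1: eliminating its period and room leaves {5, 3, 1}.
Period 3, room 2: eliminating its period and room leaves {5, 3, 4}.
Period 3, room 4: eliminating its period and room leaves {5, 3, 1}.
Period 3, room 5: eliminating its period and room leaves {4, 1}.
Period 4, room 1: eliminating its period and room leaves {2, 5, 3, 1}.
Period 4, room 2: eliminating its period and room leaves {5, 3, 4}.
Period 4, room 4: eliminating its period and room leaves {2, 5, 3, 1}.
Period 4, room 5: eliminating its period and room leaves {2, 4, 1}.
Period 4, room 6: eliminating its period and room leaves {3}.
Period 5, room 1: eliminating its period and room leaves {2, 3, 1}.
Period 5, room 2: eliminating its period and room leaves {6, 3}.
Period 5, room 4: eliminating its period and room leaves {2, 3, 1}.
Period 5, room 5: eliminating its period and room leaves {2, 6, 1}.
Enumerating the assignments across these blanks that avoid any period or room repeat gives 20 completions.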